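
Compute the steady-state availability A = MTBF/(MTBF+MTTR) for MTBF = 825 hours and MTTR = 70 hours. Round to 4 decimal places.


MTBF = 825
MTTR = 70
MTBF + MTTR = 895
A = 825 / 895
A = 0.9218

0.9218


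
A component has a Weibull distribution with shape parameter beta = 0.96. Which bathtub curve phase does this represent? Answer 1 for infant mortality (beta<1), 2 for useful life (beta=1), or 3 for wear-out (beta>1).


beta = 0.96
Compare beta to 1:
beta < 1 => infant mortality (phase 1)
beta = 1 => useful life (phase 2)
beta > 1 => wear-out (phase 3)
Since beta = 0.96, this is infant mortality (decreasing failure rate)
Phase = 1

1


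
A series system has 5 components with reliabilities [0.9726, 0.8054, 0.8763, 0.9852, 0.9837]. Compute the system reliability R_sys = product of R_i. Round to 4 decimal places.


Components: [0.9726, 0.8054, 0.8763, 0.9852, 0.9837]
After component 1 (R=0.9726): product = 0.9726
After component 2 (R=0.8054): product = 0.7833
After component 3 (R=0.8763): product = 0.6864
After component 4 (R=0.9852): product = 0.6763
After component 5 (R=0.9837): product = 0.6653
R_sys = 0.6653

0.6653


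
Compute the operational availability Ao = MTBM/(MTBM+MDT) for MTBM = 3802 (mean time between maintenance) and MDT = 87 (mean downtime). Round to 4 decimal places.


MTBM = 3802
MDT = 87
MTBM + MDT = 3889
Ao = 3802 / 3889
Ao = 0.9776

0.9776


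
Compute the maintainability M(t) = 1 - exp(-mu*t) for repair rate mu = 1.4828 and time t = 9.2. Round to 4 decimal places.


mu = 1.4828, t = 9.2
mu * t = 1.4828 * 9.2 = 13.6418
exp(-13.6418) = 0.0
M(t) = 1 - 0.0
M(t) = 1.0

1.0


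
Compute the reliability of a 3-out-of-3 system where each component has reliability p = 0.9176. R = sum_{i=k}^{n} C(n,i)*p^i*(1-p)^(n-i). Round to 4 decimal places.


k = 3, n = 3, p = 0.9176
i=3: C(3,3)=1 * 0.9176^3 * 0.0824^0 = 0.7726
R = sum of terms = 0.7726

0.7726


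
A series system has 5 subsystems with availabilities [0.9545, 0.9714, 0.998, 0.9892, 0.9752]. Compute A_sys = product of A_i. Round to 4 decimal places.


Subsystems: [0.9545, 0.9714, 0.998, 0.9892, 0.9752]
After subsystem 1 (A=0.9545): product = 0.9545
After subsystem 2 (A=0.9714): product = 0.9272
After subsystem 3 (A=0.998): product = 0.9253
After subsystem 4 (A=0.9892): product = 0.9154
After subsystem 5 (A=0.9752): product = 0.8927
A_sys = 0.8927

0.8927


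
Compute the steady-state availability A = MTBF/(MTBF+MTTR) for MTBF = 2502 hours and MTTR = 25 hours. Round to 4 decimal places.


MTBF = 2502
MTTR = 25
MTBF + MTTR = 2527
A = 2502 / 2527
A = 0.9901

0.9901


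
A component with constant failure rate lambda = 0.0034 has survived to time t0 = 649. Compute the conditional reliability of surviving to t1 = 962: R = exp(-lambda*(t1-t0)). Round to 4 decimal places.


lambda = 0.0034
t0 = 649, t1 = 962
t1 - t0 = 313
lambda * (t1-t0) = 0.0034 * 313 = 1.0642
R = exp(-1.0642)
R = 0.345

0.345


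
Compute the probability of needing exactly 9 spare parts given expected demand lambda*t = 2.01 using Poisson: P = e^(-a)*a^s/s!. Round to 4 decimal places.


a = 2.01, s = 9
e^(-a) = e^(-2.01) = 0.134
a^s = 2.01^9 = 535.5062
s! = 362880
P = 0.134 * 535.5062 / 362880
P = 0.0002

0.0002


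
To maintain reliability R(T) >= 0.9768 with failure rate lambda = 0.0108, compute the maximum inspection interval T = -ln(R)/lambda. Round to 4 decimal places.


R_target = 0.9768
lambda = 0.0108
-ln(0.9768) = 0.0235
T = 0.0235 / 0.0108
T = 2.1735

2.1735


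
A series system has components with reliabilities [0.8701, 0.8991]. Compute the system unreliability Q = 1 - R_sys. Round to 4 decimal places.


Components: [0.8701, 0.8991]
After component 1: product = 0.8701
After component 2: product = 0.7823
R_sys = 0.7823
Q = 1 - 0.7823 = 0.2177

0.2177


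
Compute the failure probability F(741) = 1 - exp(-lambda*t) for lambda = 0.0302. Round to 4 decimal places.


lambda = 0.0302, t = 741
lambda * t = 22.3782
exp(-22.3782) = 0.0
F(t) = 1 - 0.0
F(t) = 1.0

1.0


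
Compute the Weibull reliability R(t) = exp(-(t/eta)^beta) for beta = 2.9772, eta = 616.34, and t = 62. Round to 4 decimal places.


beta = 2.9772, eta = 616.34, t = 62
t/eta = 62 / 616.34 = 0.1006
(t/eta)^beta = 0.1006^2.9772 = 0.0011
R(t) = exp(-0.0011)
R(t) = 0.9989

0.9989


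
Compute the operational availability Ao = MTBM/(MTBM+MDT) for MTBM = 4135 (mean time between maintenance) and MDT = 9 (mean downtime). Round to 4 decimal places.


MTBM = 4135
MDT = 9
MTBM + MDT = 4144
Ao = 4135 / 4144
Ao = 0.9978

0.9978


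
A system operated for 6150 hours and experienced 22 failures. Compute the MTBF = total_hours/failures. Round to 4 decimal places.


total_hours = 6150
failures = 22
MTBF = 6150 / 22
MTBF = 279.5455

279.5455


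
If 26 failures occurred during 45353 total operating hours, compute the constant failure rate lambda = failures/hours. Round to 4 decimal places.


failures = 26
total_hours = 45353
lambda = 26 / 45353
lambda = 0.0006

0.0006


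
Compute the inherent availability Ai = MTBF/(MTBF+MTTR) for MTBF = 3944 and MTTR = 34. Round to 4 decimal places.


MTBF = 3944
MTTR = 34
MTBF + MTTR = 3978
Ai = 3944 / 3978
Ai = 0.9915

0.9915


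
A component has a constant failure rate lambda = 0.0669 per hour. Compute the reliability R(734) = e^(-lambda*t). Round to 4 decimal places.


lambda = 0.0669
t = 734
lambda * t = 49.1046
R(t) = e^(-49.1046)
R(t) = 0.0

0.0


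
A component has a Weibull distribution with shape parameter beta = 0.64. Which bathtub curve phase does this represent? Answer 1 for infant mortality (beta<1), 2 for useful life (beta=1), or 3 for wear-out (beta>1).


beta = 0.64
Compare beta to 1:
beta < 1 => infant mortality (phase 1)
beta = 1 => useful life (phase 2)
beta > 1 => wear-out (phase 3)
Since beta = 0.64, this is infant mortality (decreasing failure rate)
Phase = 1

1


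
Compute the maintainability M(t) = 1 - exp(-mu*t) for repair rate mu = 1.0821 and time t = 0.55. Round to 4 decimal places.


mu = 1.0821, t = 0.55
mu * t = 1.0821 * 0.55 = 0.5952
exp(-0.5952) = 0.5515
M(t) = 1 - 0.5515
M(t) = 0.4485

0.4485


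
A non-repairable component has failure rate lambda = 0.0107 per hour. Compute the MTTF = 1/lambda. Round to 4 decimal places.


lambda = 0.0107
MTTF = 1 / 0.0107
MTTF = 93.4579

93.4579


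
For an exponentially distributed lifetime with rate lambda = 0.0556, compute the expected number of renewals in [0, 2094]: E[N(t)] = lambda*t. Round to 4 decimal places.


lambda = 0.0556
t = 2094
E[N(t)] = lambda * t
E[N(t)] = 0.0556 * 2094
E[N(t)] = 116.4264

116.4264


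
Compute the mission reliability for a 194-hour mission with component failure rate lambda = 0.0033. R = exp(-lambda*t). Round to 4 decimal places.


lambda = 0.0033
mission_time = 194
lambda * t = 0.0033 * 194 = 0.6402
R = exp(-0.6402)
R = 0.5272

0.5272


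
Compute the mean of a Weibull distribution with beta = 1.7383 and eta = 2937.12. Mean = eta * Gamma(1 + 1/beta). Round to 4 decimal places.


beta = 1.7383, eta = 2937.12
1/beta = 0.5753
1 + 1/beta = 1.5753
Gamma(1.5753) = 0.891
Mean = 2937.12 * 0.891
Mean = 2616.8868

2616.8868


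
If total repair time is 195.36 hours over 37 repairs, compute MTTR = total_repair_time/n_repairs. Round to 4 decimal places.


total_repair_time = 195.36
n_repairs = 37
MTTR = 195.36 / 37
MTTR = 5.28

5.28


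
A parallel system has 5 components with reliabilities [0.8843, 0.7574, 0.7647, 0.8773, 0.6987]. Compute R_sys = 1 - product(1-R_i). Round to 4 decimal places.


Components: [0.8843, 0.7574, 0.7647, 0.8773, 0.6987]
(1 - 0.8843) = 0.1157, running product = 0.1157
(1 - 0.7574) = 0.2426, running product = 0.0281
(1 - 0.7647) = 0.2353, running product = 0.0066
(1 - 0.8773) = 0.1227, running product = 0.0008
(1 - 0.6987) = 0.3013, running product = 0.0002
Product of (1-R_i) = 0.0002
R_sys = 1 - 0.0002 = 0.9998

0.9998


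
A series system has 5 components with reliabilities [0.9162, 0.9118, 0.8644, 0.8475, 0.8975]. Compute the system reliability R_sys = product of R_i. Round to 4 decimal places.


Components: [0.9162, 0.9118, 0.8644, 0.8475, 0.8975]
After component 1 (R=0.9162): product = 0.9162
After component 2 (R=0.9118): product = 0.8354
After component 3 (R=0.8644): product = 0.7221
After component 4 (R=0.8475): product = 0.612
After component 5 (R=0.8975): product = 0.5493
R_sys = 0.5493

0.5493


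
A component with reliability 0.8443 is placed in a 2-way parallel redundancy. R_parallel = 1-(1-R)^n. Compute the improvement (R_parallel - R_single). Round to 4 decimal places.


R_single = 0.8443, n = 2
1 - R_single = 0.1557
(1 - R_single)^n = 0.1557^2 = 0.0242
R_parallel = 1 - 0.0242 = 0.9758
Improvement = 0.9758 - 0.8443
Improvement = 0.1315

0.1315


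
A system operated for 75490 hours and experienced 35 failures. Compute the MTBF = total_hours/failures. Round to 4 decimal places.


total_hours = 75490
failures = 35
MTBF = 75490 / 35
MTBF = 2156.8571

2156.8571


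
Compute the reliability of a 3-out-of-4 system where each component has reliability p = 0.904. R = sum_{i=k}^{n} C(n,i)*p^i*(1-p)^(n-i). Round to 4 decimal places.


k = 3, n = 4, p = 0.904
i=3: C(4,3)=4 * 0.904^3 * 0.096^1 = 0.2837
i=4: C(4,4)=1 * 0.904^4 * 0.096^0 = 0.6678
R = sum of terms = 0.9515

0.9515


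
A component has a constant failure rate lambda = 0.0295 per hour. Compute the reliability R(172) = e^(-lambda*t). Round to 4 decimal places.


lambda = 0.0295
t = 172
lambda * t = 5.074
R(t) = e^(-5.074)
R(t) = 0.0063

0.0063


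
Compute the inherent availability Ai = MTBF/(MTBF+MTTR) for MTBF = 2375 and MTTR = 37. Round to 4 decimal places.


MTBF = 2375
MTTR = 37
MTBF + MTTR = 2412
Ai = 2375 / 2412
Ai = 0.9847

0.9847


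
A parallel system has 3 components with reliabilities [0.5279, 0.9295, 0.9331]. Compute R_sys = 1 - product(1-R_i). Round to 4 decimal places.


Components: [0.5279, 0.9295, 0.9331]
(1 - 0.5279) = 0.4721, running product = 0.4721
(1 - 0.9295) = 0.0705, running product = 0.0333
(1 - 0.9331) = 0.0669, running product = 0.0022
Product of (1-R_i) = 0.0022
R_sys = 1 - 0.0022 = 0.9978

0.9978


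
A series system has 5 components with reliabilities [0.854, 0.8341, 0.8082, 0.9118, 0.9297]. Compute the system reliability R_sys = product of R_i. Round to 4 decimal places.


Components: [0.854, 0.8341, 0.8082, 0.9118, 0.9297]
After component 1 (R=0.854): product = 0.854
After component 2 (R=0.8341): product = 0.7123
After component 3 (R=0.8082): product = 0.5757
After component 4 (R=0.9118): product = 0.5249
After component 5 (R=0.9297): product = 0.488
R_sys = 0.488

0.488


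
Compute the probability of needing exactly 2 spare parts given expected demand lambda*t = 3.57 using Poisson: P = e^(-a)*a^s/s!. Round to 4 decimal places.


a = 3.57, s = 2
e^(-a) = e^(-3.57) = 0.0282
a^s = 3.57^2 = 12.7449
s! = 2
P = 0.0282 * 12.7449 / 2
P = 0.1794

0.1794


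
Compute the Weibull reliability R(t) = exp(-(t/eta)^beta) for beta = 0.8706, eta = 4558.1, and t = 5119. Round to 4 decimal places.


beta = 0.8706, eta = 4558.1, t = 5119
t/eta = 5119 / 4558.1 = 1.1231
(t/eta)^beta = 1.1231^0.8706 = 1.1063
R(t) = exp(-1.1063)
R(t) = 0.3308

0.3308


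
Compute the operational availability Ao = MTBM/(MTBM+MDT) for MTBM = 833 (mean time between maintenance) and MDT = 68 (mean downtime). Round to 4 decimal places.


MTBM = 833
MDT = 68
MTBM + MDT = 901
Ao = 833 / 901
Ao = 0.9245

0.9245


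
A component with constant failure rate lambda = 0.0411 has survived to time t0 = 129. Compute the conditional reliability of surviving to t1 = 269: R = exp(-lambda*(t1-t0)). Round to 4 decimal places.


lambda = 0.0411
t0 = 129, t1 = 269
t1 - t0 = 140
lambda * (t1-t0) = 0.0411 * 140 = 5.754
R = exp(-5.754)
R = 0.0032

0.0032


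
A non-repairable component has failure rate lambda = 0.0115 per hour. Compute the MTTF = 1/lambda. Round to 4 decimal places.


lambda = 0.0115
MTTF = 1 / 0.0115
MTTF = 86.9565

86.9565


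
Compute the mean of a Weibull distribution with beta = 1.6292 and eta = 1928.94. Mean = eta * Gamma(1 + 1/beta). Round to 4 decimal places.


beta = 1.6292, eta = 1928.94
1/beta = 0.6138
1 + 1/beta = 1.6138
Gamma(1.6138) = 0.8951
Mean = 1928.94 * 0.8951
Mean = 1726.6783

1726.6783


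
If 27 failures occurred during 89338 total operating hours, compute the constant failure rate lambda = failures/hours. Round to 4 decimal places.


failures = 27
total_hours = 89338
lambda = 27 / 89338
lambda = 0.0003

0.0003


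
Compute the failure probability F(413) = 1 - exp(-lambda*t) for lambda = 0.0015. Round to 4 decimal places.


lambda = 0.0015, t = 413
lambda * t = 0.6195
exp(-0.6195) = 0.5382
F(t) = 1 - 0.5382
F(t) = 0.4618

0.4618


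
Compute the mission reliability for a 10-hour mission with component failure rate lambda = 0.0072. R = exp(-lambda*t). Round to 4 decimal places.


lambda = 0.0072
mission_time = 10
lambda * t = 0.0072 * 10 = 0.072
R = exp(-0.072)
R = 0.9305

0.9305


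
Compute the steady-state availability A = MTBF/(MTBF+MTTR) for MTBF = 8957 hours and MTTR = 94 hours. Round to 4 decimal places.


MTBF = 8957
MTTR = 94
MTBF + MTTR = 9051
A = 8957 / 9051
A = 0.9896

0.9896


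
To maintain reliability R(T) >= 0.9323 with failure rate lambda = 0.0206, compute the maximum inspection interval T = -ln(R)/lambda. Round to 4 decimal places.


R_target = 0.9323
lambda = 0.0206
-ln(0.9323) = 0.0701
T = 0.0701 / 0.0206
T = 3.4029

3.4029


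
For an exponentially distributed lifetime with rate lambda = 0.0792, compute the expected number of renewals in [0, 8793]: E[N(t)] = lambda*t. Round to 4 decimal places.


lambda = 0.0792
t = 8793
E[N(t)] = lambda * t
E[N(t)] = 0.0792 * 8793
E[N(t)] = 696.4056

696.4056


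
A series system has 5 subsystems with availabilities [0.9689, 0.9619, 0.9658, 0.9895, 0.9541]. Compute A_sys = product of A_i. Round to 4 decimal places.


Subsystems: [0.9689, 0.9619, 0.9658, 0.9895, 0.9541]
After subsystem 1 (A=0.9689): product = 0.9689
After subsystem 2 (A=0.9619): product = 0.932
After subsystem 3 (A=0.9658): product = 0.9001
After subsystem 4 (A=0.9895): product = 0.8907
After subsystem 5 (A=0.9541): product = 0.8498
A_sys = 0.8498

0.8498


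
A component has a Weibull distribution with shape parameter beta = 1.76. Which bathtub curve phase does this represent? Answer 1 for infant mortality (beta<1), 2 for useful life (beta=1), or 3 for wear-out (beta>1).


beta = 1.76
Compare beta to 1:
beta < 1 => infant mortality (phase 1)
beta = 1 => useful life (phase 2)
beta > 1 => wear-out (phase 3)
Since beta = 1.76, this is wear-out (increasing failure rate)
Phase = 3

3


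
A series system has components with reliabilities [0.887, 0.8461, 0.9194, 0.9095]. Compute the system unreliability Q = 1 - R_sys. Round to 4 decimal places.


Components: [0.887, 0.8461, 0.9194, 0.9095]
After component 1: product = 0.887
After component 2: product = 0.7505
After component 3: product = 0.69
After component 4: product = 0.6276
R_sys = 0.6276
Q = 1 - 0.6276 = 0.3724

0.3724


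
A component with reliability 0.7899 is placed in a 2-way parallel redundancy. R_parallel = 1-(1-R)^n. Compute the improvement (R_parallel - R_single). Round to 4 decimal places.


R_single = 0.7899, n = 2
1 - R_single = 0.2101
(1 - R_single)^n = 0.2101^2 = 0.0441
R_parallel = 1 - 0.0441 = 0.9559
Improvement = 0.9559 - 0.7899
Improvement = 0.166

0.166


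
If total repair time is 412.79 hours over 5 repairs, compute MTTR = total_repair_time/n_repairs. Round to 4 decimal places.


total_repair_time = 412.79
n_repairs = 5
MTTR = 412.79 / 5
MTTR = 82.558

82.558


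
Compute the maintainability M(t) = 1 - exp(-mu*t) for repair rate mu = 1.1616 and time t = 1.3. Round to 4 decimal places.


mu = 1.1616, t = 1.3
mu * t = 1.1616 * 1.3 = 1.5101
exp(-1.5101) = 0.2209
M(t) = 1 - 0.2209
M(t) = 0.7791

0.7791


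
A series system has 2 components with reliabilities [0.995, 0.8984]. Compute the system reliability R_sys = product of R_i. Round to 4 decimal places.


Components: [0.995, 0.8984]
After component 1 (R=0.995): product = 0.995
After component 2 (R=0.8984): product = 0.8939
R_sys = 0.8939

0.8939


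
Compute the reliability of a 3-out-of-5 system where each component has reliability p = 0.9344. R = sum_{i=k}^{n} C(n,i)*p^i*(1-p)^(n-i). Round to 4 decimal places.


k = 3, n = 5, p = 0.9344
i=3: C(5,3)=10 * 0.9344^3 * 0.0656^2 = 0.0351
i=4: C(5,4)=5 * 0.9344^4 * 0.0656^1 = 0.25
i=5: C(5,5)=1 * 0.9344^5 * 0.0656^0 = 0.7123
R = sum of terms = 0.9974

0.9974


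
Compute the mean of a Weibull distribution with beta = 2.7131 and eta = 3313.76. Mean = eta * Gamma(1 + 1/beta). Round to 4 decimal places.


beta = 2.7131, eta = 3313.76
1/beta = 0.3686
1 + 1/beta = 1.3686
Gamma(1.3686) = 0.8894
Mean = 3313.76 * 0.8894
Mean = 2947.3616

2947.3616


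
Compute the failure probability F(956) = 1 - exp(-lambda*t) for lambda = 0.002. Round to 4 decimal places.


lambda = 0.002, t = 956
lambda * t = 1.912
exp(-1.912) = 0.1478
F(t) = 1 - 0.1478
F(t) = 0.8522

0.8522


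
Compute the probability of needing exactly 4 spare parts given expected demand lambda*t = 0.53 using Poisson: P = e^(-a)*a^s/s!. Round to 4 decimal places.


a = 0.53, s = 4
e^(-a) = e^(-0.53) = 0.5886
a^s = 0.53^4 = 0.0789
s! = 24
P = 0.5886 * 0.0789 / 24
P = 0.0019

0.0019


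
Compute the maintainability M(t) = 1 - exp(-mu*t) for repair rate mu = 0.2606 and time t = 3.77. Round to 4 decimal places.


mu = 0.2606, t = 3.77
mu * t = 0.2606 * 3.77 = 0.9825
exp(-0.9825) = 0.3744
M(t) = 1 - 0.3744
M(t) = 0.6256

0.6256


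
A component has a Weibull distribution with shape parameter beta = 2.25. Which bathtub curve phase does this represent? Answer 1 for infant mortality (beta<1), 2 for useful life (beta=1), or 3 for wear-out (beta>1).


beta = 2.25
Compare beta to 1:
beta < 1 => infant mortality (phase 1)
beta = 1 => useful life (phase 2)
beta > 1 => wear-out (phase 3)
Since beta = 2.25, this is wear-out (increasing failure rate)
Phase = 3

3


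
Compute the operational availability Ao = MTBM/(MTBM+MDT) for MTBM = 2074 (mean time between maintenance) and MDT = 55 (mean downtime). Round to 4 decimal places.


MTBM = 2074
MDT = 55
MTBM + MDT = 2129
Ao = 2074 / 2129
Ao = 0.9742

0.9742


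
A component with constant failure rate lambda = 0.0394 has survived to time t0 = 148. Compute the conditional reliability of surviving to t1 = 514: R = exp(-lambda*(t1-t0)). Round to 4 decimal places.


lambda = 0.0394
t0 = 148, t1 = 514
t1 - t0 = 366
lambda * (t1-t0) = 0.0394 * 366 = 14.4204
R = exp(-14.4204)
R = 0.0

0.0


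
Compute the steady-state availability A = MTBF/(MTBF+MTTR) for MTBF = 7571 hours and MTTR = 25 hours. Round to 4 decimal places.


MTBF = 7571
MTTR = 25
MTBF + MTTR = 7596
A = 7571 / 7596
A = 0.9967

0.9967


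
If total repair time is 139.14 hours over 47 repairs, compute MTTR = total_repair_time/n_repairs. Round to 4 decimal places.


total_repair_time = 139.14
n_repairs = 47
MTTR = 139.14 / 47
MTTR = 2.9604

2.9604


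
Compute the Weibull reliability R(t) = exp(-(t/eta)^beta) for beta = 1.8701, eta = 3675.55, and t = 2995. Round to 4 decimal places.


beta = 1.8701, eta = 3675.55, t = 2995
t/eta = 2995 / 3675.55 = 0.8148
(t/eta)^beta = 0.8148^1.8701 = 0.6819
R(t) = exp(-0.6819)
R(t) = 0.5057

0.5057


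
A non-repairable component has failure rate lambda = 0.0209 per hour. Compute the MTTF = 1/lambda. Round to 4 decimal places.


lambda = 0.0209
MTTF = 1 / 0.0209
MTTF = 47.8469

47.8469


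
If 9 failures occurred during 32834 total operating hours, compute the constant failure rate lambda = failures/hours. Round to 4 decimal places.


failures = 9
total_hours = 32834
lambda = 9 / 32834
lambda = 0.0003

0.0003


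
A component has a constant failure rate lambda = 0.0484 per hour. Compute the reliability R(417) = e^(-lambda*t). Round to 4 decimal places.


lambda = 0.0484
t = 417
lambda * t = 20.1828
R(t) = e^(-20.1828)
R(t) = 0.0

0.0


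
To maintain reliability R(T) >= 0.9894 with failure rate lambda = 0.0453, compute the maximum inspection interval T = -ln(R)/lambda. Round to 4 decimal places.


R_target = 0.9894
lambda = 0.0453
-ln(0.9894) = 0.0107
T = 0.0107 / 0.0453
T = 0.2352

0.2352


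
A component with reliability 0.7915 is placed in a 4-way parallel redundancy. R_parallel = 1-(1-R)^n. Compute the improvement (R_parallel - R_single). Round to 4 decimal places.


R_single = 0.7915, n = 4
1 - R_single = 0.2085
(1 - R_single)^n = 0.2085^4 = 0.0019
R_parallel = 1 - 0.0019 = 0.9981
Improvement = 0.9981 - 0.7915
Improvement = 0.2066

0.2066


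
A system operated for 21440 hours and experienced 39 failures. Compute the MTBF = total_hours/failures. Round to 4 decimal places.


total_hours = 21440
failures = 39
MTBF = 21440 / 39
MTBF = 549.7436

549.7436


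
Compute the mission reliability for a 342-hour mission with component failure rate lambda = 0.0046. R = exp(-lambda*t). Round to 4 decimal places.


lambda = 0.0046
mission_time = 342
lambda * t = 0.0046 * 342 = 1.5732
R = exp(-1.5732)
R = 0.2074

0.2074


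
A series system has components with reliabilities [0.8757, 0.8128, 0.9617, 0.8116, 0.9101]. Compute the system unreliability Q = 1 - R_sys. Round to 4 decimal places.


Components: [0.8757, 0.8128, 0.9617, 0.8116, 0.9101]
After component 1: product = 0.8757
After component 2: product = 0.7118
After component 3: product = 0.6845
After component 4: product = 0.5555
After component 5: product = 0.5056
R_sys = 0.5056
Q = 1 - 0.5056 = 0.4944

0.4944


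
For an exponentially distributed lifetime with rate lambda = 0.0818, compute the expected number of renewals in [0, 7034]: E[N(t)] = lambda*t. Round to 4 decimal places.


lambda = 0.0818
t = 7034
E[N(t)] = lambda * t
E[N(t)] = 0.0818 * 7034
E[N(t)] = 575.3812

575.3812


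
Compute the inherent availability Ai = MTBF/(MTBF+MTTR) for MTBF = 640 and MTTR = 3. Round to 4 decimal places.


MTBF = 640
MTTR = 3
MTBF + MTTR = 643
Ai = 640 / 643
Ai = 0.9953

0.9953


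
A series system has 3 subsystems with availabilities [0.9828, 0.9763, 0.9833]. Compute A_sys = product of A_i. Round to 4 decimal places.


Subsystems: [0.9828, 0.9763, 0.9833]
After subsystem 1 (A=0.9828): product = 0.9828
After subsystem 2 (A=0.9763): product = 0.9595
After subsystem 3 (A=0.9833): product = 0.9435
A_sys = 0.9435

0.9435


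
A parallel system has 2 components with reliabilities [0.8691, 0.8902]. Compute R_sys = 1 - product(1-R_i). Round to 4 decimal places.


Components: [0.8691, 0.8902]
(1 - 0.8691) = 0.1309, running product = 0.1309
(1 - 0.8902) = 0.1098, running product = 0.0144
Product of (1-R_i) = 0.0144
R_sys = 1 - 0.0144 = 0.9856

0.9856


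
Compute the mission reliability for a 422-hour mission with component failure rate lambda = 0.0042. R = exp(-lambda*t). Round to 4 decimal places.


lambda = 0.0042
mission_time = 422
lambda * t = 0.0042 * 422 = 1.7724
R = exp(-1.7724)
R = 0.1699

0.1699


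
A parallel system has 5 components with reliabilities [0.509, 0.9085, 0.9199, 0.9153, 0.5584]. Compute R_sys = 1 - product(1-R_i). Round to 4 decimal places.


Components: [0.509, 0.9085, 0.9199, 0.9153, 0.5584]
(1 - 0.509) = 0.491, running product = 0.491
(1 - 0.9085) = 0.0915, running product = 0.0449
(1 - 0.9199) = 0.0801, running product = 0.0036
(1 - 0.9153) = 0.0847, running product = 0.0003
(1 - 0.5584) = 0.4416, running product = 0.0001
Product of (1-R_i) = 0.0001
R_sys = 1 - 0.0001 = 0.9999

0.9999


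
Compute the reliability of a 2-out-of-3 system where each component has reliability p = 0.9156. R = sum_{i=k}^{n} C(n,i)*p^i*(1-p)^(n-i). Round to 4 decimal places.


k = 2, n = 3, p = 0.9156
i=2: C(3,2)=3 * 0.9156^2 * 0.0844^1 = 0.2123
i=3: C(3,3)=1 * 0.9156^3 * 0.0844^0 = 0.7676
R = sum of terms = 0.9798

0.9798


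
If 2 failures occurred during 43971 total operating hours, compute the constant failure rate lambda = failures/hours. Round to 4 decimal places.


failures = 2
total_hours = 43971
lambda = 2 / 43971
lambda = 0.0

0.0


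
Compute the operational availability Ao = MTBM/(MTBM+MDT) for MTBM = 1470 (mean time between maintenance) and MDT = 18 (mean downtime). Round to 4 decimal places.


MTBM = 1470
MDT = 18
MTBM + MDT = 1488
Ao = 1470 / 1488
Ao = 0.9879

0.9879


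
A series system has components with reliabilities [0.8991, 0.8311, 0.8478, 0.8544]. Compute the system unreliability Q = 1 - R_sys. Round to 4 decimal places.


Components: [0.8991, 0.8311, 0.8478, 0.8544]
After component 1: product = 0.8991
After component 2: product = 0.7472
After component 3: product = 0.6335
After component 4: product = 0.5413
R_sys = 0.5413
Q = 1 - 0.5413 = 0.4587

0.4587


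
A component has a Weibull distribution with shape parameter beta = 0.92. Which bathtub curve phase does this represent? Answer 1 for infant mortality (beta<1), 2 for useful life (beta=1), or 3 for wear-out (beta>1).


beta = 0.92
Compare beta to 1:
beta < 1 => infant mortality (phase 1)
beta = 1 => useful life (phase 2)
beta > 1 => wear-out (phase 3)
Since beta = 0.92, this is infant mortality (decreasing failure rate)
Phase = 1

1


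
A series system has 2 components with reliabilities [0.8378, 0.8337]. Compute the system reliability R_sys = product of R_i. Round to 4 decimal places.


Components: [0.8378, 0.8337]
After component 1 (R=0.8378): product = 0.8378
After component 2 (R=0.8337): product = 0.6985
R_sys = 0.6985

0.6985


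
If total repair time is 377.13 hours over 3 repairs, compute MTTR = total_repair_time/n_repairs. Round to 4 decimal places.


total_repair_time = 377.13
n_repairs = 3
MTTR = 377.13 / 3
MTTR = 125.71

125.71


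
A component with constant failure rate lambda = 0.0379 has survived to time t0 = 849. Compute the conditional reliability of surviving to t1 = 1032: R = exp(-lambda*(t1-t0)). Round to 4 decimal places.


lambda = 0.0379
t0 = 849, t1 = 1032
t1 - t0 = 183
lambda * (t1-t0) = 0.0379 * 183 = 6.9357
R = exp(-6.9357)
R = 0.001

0.001


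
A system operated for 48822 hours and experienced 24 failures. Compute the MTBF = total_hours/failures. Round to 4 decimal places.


total_hours = 48822
failures = 24
MTBF = 48822 / 24
MTBF = 2034.25

2034.25


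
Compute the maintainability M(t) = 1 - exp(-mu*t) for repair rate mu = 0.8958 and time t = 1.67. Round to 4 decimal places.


mu = 0.8958, t = 1.67
mu * t = 0.8958 * 1.67 = 1.496
exp(-1.496) = 0.224
M(t) = 1 - 0.224
M(t) = 0.776

0.776


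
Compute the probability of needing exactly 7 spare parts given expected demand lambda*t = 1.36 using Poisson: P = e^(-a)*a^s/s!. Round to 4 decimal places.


a = 1.36, s = 7
e^(-a) = e^(-1.36) = 0.2567
a^s = 1.36^7 = 8.6054
s! = 5040
P = 0.2567 * 8.6054 / 5040
P = 0.0004

0.0004


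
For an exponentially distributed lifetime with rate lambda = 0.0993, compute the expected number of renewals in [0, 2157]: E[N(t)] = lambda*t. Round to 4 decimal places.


lambda = 0.0993
t = 2157
E[N(t)] = lambda * t
E[N(t)] = 0.0993 * 2157
E[N(t)] = 214.1901

214.1901


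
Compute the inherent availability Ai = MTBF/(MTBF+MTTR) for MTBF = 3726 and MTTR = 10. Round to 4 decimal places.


MTBF = 3726
MTTR = 10
MTBF + MTTR = 3736
Ai = 3726 / 3736
Ai = 0.9973

0.9973


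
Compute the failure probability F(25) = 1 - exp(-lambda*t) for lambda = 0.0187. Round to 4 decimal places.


lambda = 0.0187, t = 25
lambda * t = 0.4675
exp(-0.4675) = 0.6266
F(t) = 1 - 0.6266
F(t) = 0.3734

0.3734


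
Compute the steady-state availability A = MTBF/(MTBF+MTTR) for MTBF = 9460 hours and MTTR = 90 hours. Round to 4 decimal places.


MTBF = 9460
MTTR = 90
MTBF + MTTR = 9550
A = 9460 / 9550
A = 0.9906

0.9906


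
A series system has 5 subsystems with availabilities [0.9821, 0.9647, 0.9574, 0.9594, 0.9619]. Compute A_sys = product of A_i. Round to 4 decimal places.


Subsystems: [0.9821, 0.9647, 0.9574, 0.9594, 0.9619]
After subsystem 1 (A=0.9821): product = 0.9821
After subsystem 2 (A=0.9647): product = 0.9474
After subsystem 3 (A=0.9574): product = 0.9071
After subsystem 4 (A=0.9594): product = 0.8702
After subsystem 5 (A=0.9619): product = 0.8371
A_sys = 0.8371

0.8371


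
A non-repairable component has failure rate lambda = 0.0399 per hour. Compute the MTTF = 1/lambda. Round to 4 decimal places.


lambda = 0.0399
MTTF = 1 / 0.0399
MTTF = 25.0627

25.0627


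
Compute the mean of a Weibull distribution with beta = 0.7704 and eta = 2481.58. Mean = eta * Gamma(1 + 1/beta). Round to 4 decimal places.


beta = 0.7704, eta = 2481.58
1/beta = 1.298
1 + 1/beta = 2.298
Gamma(2.298) = 1.1653
Mean = 2481.58 * 1.1653
Mean = 2891.8663

2891.8663


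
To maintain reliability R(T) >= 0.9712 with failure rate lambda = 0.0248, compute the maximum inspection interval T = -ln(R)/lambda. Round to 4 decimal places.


R_target = 0.9712
lambda = 0.0248
-ln(0.9712) = 0.0292
T = 0.0292 / 0.0248
T = 1.1783

1.1783


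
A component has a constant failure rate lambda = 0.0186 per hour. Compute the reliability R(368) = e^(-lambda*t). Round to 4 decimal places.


lambda = 0.0186
t = 368
lambda * t = 6.8448
R(t) = e^(-6.8448)
R(t) = 0.0011

0.0011


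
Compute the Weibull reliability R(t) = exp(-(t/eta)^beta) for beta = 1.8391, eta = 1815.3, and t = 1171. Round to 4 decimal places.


beta = 1.8391, eta = 1815.3, t = 1171
t/eta = 1171 / 1815.3 = 0.6451
(t/eta)^beta = 0.6451^1.8391 = 0.4465
R(t) = exp(-0.4465)
R(t) = 0.6398

0.6398


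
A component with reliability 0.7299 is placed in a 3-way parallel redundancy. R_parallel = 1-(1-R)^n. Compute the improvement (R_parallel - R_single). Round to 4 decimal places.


R_single = 0.7299, n = 3
1 - R_single = 0.2701
(1 - R_single)^n = 0.2701^3 = 0.0197
R_parallel = 1 - 0.0197 = 0.9803
Improvement = 0.9803 - 0.7299
Improvement = 0.2504

0.2504


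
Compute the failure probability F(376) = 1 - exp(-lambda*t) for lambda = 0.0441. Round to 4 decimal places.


lambda = 0.0441, t = 376
lambda * t = 16.5816
exp(-16.5816) = 0.0
F(t) = 1 - 0.0
F(t) = 1.0

1.0


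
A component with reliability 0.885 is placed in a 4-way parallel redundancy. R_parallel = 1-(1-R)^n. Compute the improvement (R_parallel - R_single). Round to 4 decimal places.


R_single = 0.885, n = 4
1 - R_single = 0.115
(1 - R_single)^n = 0.115^4 = 0.0002
R_parallel = 1 - 0.0002 = 0.9998
Improvement = 0.9998 - 0.885
Improvement = 0.1148

0.1148


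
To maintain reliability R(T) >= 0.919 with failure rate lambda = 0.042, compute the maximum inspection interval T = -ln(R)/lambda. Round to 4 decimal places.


R_target = 0.919
lambda = 0.042
-ln(0.919) = 0.0845
T = 0.0845 / 0.042
T = 2.0112

2.0112


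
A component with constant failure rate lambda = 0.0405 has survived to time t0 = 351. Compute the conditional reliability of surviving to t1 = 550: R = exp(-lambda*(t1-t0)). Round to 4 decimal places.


lambda = 0.0405
t0 = 351, t1 = 550
t1 - t0 = 199
lambda * (t1-t0) = 0.0405 * 199 = 8.0595
R = exp(-8.0595)
R = 0.0003

0.0003


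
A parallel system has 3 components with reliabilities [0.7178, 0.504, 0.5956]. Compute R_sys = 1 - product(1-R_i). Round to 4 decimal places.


Components: [0.7178, 0.504, 0.5956]
(1 - 0.7178) = 0.2822, running product = 0.2822
(1 - 0.504) = 0.496, running product = 0.14
(1 - 0.5956) = 0.4044, running product = 0.0566
Product of (1-R_i) = 0.0566
R_sys = 1 - 0.0566 = 0.9434

0.9434


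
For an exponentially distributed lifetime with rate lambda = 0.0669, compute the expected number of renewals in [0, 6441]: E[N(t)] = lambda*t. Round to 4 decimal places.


lambda = 0.0669
t = 6441
E[N(t)] = lambda * t
E[N(t)] = 0.0669 * 6441
E[N(t)] = 430.9029

430.9029


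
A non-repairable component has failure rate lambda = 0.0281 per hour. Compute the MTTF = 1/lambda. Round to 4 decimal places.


lambda = 0.0281
MTTF = 1 / 0.0281
MTTF = 35.5872

35.5872


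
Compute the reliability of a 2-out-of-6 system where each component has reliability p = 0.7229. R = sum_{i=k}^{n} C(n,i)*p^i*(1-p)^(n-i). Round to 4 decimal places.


k = 2, n = 6, p = 0.7229
i=2: C(6,2)=15 * 0.7229^2 * 0.2771^4 = 0.0462
i=3: C(6,3)=20 * 0.7229^3 * 0.2771^3 = 0.1608
i=4: C(6,4)=15 * 0.7229^4 * 0.2771^2 = 0.3145
i=5: C(6,5)=6 * 0.7229^5 * 0.2771^1 = 0.3282
i=6: C(6,6)=1 * 0.7229^6 * 0.2771^0 = 0.1427
R = sum of terms = 0.9925

0.9925


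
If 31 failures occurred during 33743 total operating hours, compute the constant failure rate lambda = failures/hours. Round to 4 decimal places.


failures = 31
total_hours = 33743
lambda = 31 / 33743
lambda = 0.0009

0.0009


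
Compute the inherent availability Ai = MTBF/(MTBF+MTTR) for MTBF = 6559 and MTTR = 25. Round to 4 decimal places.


MTBF = 6559
MTTR = 25
MTBF + MTTR = 6584
Ai = 6559 / 6584
Ai = 0.9962

0.9962


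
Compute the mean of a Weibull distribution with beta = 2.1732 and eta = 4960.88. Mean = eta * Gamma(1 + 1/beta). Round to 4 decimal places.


beta = 2.1732, eta = 4960.88
1/beta = 0.4602
1 + 1/beta = 1.4602
Gamma(1.4602) = 0.8856
Mean = 4960.88 * 0.8856
Mean = 4393.3758

4393.3758


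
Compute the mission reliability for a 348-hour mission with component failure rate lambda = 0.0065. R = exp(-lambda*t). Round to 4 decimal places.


lambda = 0.0065
mission_time = 348
lambda * t = 0.0065 * 348 = 2.262
R = exp(-2.262)
R = 0.1041

0.1041


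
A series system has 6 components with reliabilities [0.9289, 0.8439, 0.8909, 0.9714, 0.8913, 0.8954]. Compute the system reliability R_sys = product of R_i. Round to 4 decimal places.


Components: [0.9289, 0.8439, 0.8909, 0.9714, 0.8913, 0.8954]
After component 1 (R=0.9289): product = 0.9289
After component 2 (R=0.8439): product = 0.7839
After component 3 (R=0.8909): product = 0.6984
After component 4 (R=0.9714): product = 0.6784
After component 5 (R=0.8913): product = 0.6047
After component 6 (R=0.8954): product = 0.5414
R_sys = 0.5414

0.5414


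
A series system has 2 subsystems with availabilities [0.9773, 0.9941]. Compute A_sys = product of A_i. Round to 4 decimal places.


Subsystems: [0.9773, 0.9941]
After subsystem 1 (A=0.9773): product = 0.9773
After subsystem 2 (A=0.9941): product = 0.9715
A_sys = 0.9715

0.9715


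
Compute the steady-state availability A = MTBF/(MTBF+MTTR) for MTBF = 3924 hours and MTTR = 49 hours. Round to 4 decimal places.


MTBF = 3924
MTTR = 49
MTBF + MTTR = 3973
A = 3924 / 3973
A = 0.9877

0.9877


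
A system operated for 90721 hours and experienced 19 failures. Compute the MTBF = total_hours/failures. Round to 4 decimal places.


total_hours = 90721
failures = 19
MTBF = 90721 / 19
MTBF = 4774.7895

4774.7895


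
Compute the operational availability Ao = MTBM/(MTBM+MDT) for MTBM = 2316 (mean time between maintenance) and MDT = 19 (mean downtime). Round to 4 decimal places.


MTBM = 2316
MDT = 19
MTBM + MDT = 2335
Ao = 2316 / 2335
Ao = 0.9919

0.9919


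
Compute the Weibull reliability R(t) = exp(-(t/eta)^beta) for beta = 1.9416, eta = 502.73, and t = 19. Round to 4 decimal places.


beta = 1.9416, eta = 502.73, t = 19
t/eta = 19 / 502.73 = 0.0378
(t/eta)^beta = 0.0378^1.9416 = 0.0017
R(t) = exp(-0.0017)
R(t) = 0.9983

0.9983


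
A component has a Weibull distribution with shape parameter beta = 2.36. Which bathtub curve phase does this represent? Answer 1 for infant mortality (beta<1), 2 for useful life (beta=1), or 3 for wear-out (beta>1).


beta = 2.36
Compare beta to 1:
beta < 1 => infant mortality (phase 1)
beta = 1 => useful life (phase 2)
beta > 1 => wear-out (phase 3)
Since beta = 2.36, this is wear-out (increasing failure rate)
Phase = 3

3


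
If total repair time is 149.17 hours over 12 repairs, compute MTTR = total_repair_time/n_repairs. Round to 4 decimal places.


total_repair_time = 149.17
n_repairs = 12
MTTR = 149.17 / 12
MTTR = 12.4308

12.4308


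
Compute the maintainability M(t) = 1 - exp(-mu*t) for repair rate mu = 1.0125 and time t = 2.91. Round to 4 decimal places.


mu = 1.0125, t = 2.91
mu * t = 1.0125 * 2.91 = 2.9464
exp(-2.9464) = 0.0525
M(t) = 1 - 0.0525
M(t) = 0.9475

0.9475


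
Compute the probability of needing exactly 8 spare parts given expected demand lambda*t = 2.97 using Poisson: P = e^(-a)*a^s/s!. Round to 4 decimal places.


a = 2.97, s = 8
e^(-a) = e^(-2.97) = 0.0513
a^s = 2.97^8 = 6054.1279
s! = 40320
P = 0.0513 * 6054.1279 / 40320
P = 0.0077

0.0077


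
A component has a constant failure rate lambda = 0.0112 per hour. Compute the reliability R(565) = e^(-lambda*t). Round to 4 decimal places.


lambda = 0.0112
t = 565
lambda * t = 6.328
R(t) = e^(-6.328)
R(t) = 0.0018

0.0018


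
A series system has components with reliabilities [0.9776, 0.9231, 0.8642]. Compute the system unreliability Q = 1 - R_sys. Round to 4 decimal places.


Components: [0.9776, 0.9231, 0.8642]
After component 1: product = 0.9776
After component 2: product = 0.9024
After component 3: product = 0.7799
R_sys = 0.7799
Q = 1 - 0.7799 = 0.2201

0.2201


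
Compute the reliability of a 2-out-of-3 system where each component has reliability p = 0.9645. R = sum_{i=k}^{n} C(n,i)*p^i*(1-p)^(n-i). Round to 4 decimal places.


k = 2, n = 3, p = 0.9645
i=2: C(3,2)=3 * 0.9645^2 * 0.0355^1 = 0.0991
i=3: C(3,3)=1 * 0.9645^3 * 0.0355^0 = 0.8972
R = sum of terms = 0.9963

0.9963


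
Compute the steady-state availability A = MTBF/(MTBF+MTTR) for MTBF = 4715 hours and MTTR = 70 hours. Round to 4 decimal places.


MTBF = 4715
MTTR = 70
MTBF + MTTR = 4785
A = 4715 / 4785
A = 0.9854

0.9854


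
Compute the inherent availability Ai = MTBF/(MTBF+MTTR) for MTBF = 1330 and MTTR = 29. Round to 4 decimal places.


MTBF = 1330
MTTR = 29
MTBF + MTTR = 1359
Ai = 1330 / 1359
Ai = 0.9787

0.9787


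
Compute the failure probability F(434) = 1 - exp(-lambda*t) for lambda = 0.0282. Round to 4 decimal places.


lambda = 0.0282, t = 434
lambda * t = 12.2388
exp(-12.2388) = 0.0
F(t) = 1 - 0.0
F(t) = 1.0

1.0


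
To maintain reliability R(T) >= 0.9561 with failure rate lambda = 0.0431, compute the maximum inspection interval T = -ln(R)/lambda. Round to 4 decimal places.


R_target = 0.9561
lambda = 0.0431
-ln(0.9561) = 0.0449
T = 0.0449 / 0.0431
T = 1.0416

1.0416


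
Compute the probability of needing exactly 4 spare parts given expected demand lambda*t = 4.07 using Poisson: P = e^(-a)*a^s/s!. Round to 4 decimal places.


a = 4.07, s = 4
e^(-a) = e^(-4.07) = 0.0171
a^s = 4.07^4 = 274.3959
s! = 24
P = 0.0171 * 274.3959 / 24
P = 0.1952

0.1952


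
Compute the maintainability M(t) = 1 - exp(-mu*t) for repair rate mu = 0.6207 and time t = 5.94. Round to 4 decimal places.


mu = 0.6207, t = 5.94
mu * t = 0.6207 * 5.94 = 3.687
exp(-3.687) = 0.025
M(t) = 1 - 0.025
M(t) = 0.975

0.975


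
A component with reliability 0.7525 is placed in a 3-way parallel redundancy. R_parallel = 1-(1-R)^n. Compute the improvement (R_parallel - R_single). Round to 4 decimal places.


R_single = 0.7525, n = 3
1 - R_single = 0.2475
(1 - R_single)^n = 0.2475^3 = 0.0152
R_parallel = 1 - 0.0152 = 0.9848
Improvement = 0.9848 - 0.7525
Improvement = 0.2323

0.2323


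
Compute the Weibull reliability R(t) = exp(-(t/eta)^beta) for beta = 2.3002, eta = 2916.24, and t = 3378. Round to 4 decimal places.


beta = 2.3002, eta = 2916.24, t = 3378
t/eta = 3378 / 2916.24 = 1.1583
(t/eta)^beta = 1.1583^2.3002 = 1.4023
R(t) = exp(-1.4023)
R(t) = 0.246

0.246


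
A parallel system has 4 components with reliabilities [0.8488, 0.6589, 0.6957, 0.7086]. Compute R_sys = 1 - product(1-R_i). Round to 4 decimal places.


Components: [0.8488, 0.6589, 0.6957, 0.7086]
(1 - 0.8488) = 0.1512, running product = 0.1512
(1 - 0.6589) = 0.3411, running product = 0.0516
(1 - 0.6957) = 0.3043, running product = 0.0157
(1 - 0.7086) = 0.2914, running product = 0.0046
Product of (1-R_i) = 0.0046
R_sys = 1 - 0.0046 = 0.9954

0.9954
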